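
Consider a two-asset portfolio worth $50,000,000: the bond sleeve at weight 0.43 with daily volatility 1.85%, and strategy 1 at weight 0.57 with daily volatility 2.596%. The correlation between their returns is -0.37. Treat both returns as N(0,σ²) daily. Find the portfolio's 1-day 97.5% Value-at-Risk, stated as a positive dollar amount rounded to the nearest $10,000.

$1,370,000

σ_p² = 0.43²·1.85² + 0.57²·2.596² + 2·-0.37·0.43·0.57·1.85·2.596 = 1.9513 (%²).
σ_p = √1.9513 = 1.397%.
At 97.5%, z = 1.960.
VaR = 1.960 × 1.397% = 2.738%; on $50,000,000 that is $1,369,000.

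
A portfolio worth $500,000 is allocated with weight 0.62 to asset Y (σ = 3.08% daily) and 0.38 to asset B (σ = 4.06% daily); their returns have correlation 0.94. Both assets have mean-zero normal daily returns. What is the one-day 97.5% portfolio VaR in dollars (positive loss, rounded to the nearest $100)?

σ_p² = 0.62²·3.08² + 0.38²·4.06² + 2·0.94·0.62·0.38·3.08·4.06 = 11.5655 (%²).
σ_p = √11.5655 = 3.401%.
At 97.5%, z = 1.960.
VaR = 1.960 × 3.401% = 6.666%; on $500,000 that is $33,330.

$33,300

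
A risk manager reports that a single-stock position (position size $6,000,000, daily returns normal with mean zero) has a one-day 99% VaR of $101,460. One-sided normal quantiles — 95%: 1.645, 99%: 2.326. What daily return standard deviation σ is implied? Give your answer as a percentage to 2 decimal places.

0.73%

VaR as a fraction: $101,460 / $6,000,000 = 1.691%.
σ = VaR / z = 1.691% / 2.326 = 0.727%.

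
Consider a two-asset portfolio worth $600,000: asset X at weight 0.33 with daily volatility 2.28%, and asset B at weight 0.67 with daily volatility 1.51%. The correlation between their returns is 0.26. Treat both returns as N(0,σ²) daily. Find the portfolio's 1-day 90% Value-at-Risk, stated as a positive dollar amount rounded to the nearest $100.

σ_p² = 0.33²·2.28² + 0.67²·1.51² + 2·0.26·0.33·0.67·2.28·1.51 = 1.9855 (%²).
σ_p = √1.9855 = 1.409%.
At 90%, z = 1.282.
VaR = 1.282 × 1.409% = 1.806%; on $600,000 that is $10,836.

$10,800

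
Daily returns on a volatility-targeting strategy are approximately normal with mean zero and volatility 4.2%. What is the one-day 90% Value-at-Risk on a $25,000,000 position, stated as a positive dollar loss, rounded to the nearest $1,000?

At 90% one-sided, z = 1.282.
VaR = z·σ = 1.282 × 4.2% = 5.384%.
On $25,000,000: 0.05384 × $25,000,000 = $1,346,000.

$1,346,000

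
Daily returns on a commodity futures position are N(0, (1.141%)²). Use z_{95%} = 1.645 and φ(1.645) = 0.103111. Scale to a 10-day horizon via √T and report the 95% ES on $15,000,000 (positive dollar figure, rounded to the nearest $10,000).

$1,120,000

σ_{10d} = 1.141% × √10 = 3.608%.
ES multiplier = φ(z)/(1−α) = 0.103111/0.05 = 2.062.
ES = 3.608% × 2.062 = 7.440%; on $15,000,000: $1,116,000.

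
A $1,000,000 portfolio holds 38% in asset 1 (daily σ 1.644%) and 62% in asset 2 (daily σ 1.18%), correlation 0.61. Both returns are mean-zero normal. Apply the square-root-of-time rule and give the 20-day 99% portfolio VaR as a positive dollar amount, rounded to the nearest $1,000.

$127,000

σ_p = √(0.38²·1.644² + 0.62²·1.18² + 2·0.61·0.38·0.62·1.644·1.18) = 1.218%.
σ_{20d} = 1.218% × √20 = 5.447%.
z(99%) = 2.326.
VaR = 2.326 × 5.447% = 12.670%; on $1,000,000 that is $126,700.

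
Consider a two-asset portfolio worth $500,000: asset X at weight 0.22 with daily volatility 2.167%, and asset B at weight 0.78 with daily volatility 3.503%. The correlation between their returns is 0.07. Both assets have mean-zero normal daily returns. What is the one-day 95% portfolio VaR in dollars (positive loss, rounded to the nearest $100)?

σ_p² = 0.22²·2.167² + 0.78²·3.503² + 2·0.07·0.22·0.78·2.167·3.503 = 7.8753 (%²).
σ_p = √7.8753 = 2.806%.
At 95%, z = 1.645.
VaR = 1.645 × 2.806% = 4.616%; on $500,000 that is $23,080.

$23,100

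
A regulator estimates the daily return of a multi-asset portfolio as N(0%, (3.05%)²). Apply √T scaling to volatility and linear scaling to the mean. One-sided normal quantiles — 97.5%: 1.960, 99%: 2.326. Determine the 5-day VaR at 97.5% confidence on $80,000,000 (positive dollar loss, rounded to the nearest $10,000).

$10,690,000

σ_{5d} = 3.05% × √5 = 6.820%.
VaR = 1.960 × 6.820% = 13.367%.
On $80,000,000: 0.13367 × $80,000,000 = $10,693,600.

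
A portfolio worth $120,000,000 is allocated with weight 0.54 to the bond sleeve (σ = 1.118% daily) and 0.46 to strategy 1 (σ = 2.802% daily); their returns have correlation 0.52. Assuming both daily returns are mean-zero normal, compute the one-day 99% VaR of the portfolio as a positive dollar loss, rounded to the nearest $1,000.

$4,700,000

σ_p² = 0.54²·1.118² + 0.46²·2.802² + 2·0.52·0.54·0.46·1.118·2.802 = 2.8351 (%²).
σ_p = √2.8351 = 1.684%.
At 99%, z = 2.326.
VaR = 2.326 × 1.684% = 3.917%; on $120,000,000 that is $4,700,400.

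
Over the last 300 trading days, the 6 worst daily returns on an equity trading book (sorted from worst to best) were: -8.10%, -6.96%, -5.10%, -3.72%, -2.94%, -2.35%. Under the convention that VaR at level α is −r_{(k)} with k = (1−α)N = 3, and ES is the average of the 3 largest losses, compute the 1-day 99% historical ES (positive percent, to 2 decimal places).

6.72%

The 3 worst returns sum to -20.16%.
ES = −(-20.16%) / 3 = 6.72%.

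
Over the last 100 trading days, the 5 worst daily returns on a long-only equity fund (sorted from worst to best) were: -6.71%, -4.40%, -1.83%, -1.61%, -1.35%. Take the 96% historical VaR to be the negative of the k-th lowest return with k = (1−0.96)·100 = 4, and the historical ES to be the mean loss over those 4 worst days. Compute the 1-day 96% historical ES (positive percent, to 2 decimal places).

3.64%

The 4 worst returns sum to -14.55%.
ES = −(-14.55%) / 4 = 3.6375% ≈ 3.64%.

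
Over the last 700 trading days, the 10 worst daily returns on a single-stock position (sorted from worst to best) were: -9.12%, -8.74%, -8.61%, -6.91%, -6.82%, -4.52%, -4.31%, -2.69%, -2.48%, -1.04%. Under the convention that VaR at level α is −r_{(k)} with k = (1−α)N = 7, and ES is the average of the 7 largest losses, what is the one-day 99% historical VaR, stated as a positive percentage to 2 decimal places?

k = 7; the 7th lowest return is -4.31%, so VaR = 4.31%.

4.31%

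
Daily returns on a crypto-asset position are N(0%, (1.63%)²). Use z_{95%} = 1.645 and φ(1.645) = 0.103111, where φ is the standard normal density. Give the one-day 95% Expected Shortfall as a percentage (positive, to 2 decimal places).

3.36%

Tail multiplier: φ(z)/(1−α) = 0.103111 / 0.05 = 2.062.
ES = 1.63% × 2.062 = 3.361%.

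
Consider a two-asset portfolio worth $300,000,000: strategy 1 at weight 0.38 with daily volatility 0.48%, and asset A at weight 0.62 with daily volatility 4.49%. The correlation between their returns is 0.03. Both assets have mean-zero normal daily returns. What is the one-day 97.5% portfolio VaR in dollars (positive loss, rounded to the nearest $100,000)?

$16,400,000

σ_p² = 0.38²·0.48² + 0.62²·4.49² + 2·0.03·0.38·0.62·0.48·4.49 = 7.8133 (%²).
σ_p = √7.8133 = 2.795%.
At 97.5%, z = 1.960.
VaR = 1.960 × 2.795% = 5.478%; on $300,000,000 that is $16,434,000.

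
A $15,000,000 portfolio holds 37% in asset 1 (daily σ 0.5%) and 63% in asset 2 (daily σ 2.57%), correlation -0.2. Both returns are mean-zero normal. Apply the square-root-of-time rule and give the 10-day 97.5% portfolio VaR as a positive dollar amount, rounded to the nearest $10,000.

$1,480,000

σ_p = √(0.37²·0.5² + 0.63²·2.57² + 2·-0.2·0.37·0.63·0.5·2.57) = 1.592%.
σ_{10d} = 1.592% × √10 = 5.034%.
z(97.5%) = 1.960.
VaR = 1.960 × 5.034% = 9.867%; on $15,000,000 that is $1,480,050.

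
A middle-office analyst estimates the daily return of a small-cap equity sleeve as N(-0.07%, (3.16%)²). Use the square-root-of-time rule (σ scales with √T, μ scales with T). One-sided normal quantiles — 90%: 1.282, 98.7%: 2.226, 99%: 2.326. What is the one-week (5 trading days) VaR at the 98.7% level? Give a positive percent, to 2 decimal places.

16.08%

σ_{5d} = 3.16% × √5 = 7.066%; μ_{5d} = 5 × -0.07% = -0.350%.
VaR = −(-0.350%) + 2.226 × 7.066% = 16.079%.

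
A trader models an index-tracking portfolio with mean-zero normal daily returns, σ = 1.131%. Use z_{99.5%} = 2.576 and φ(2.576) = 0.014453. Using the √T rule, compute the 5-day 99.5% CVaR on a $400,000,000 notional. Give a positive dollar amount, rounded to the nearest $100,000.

$29,200,000

σ_{5d} = 1.131% × √5 = 2.529%.
ES multiplier = φ(z)/(1−α) = 0.014453/0.005 = 2.891.
ES = 2.529% × 2.891 = 7.311%; on $400,000,000: $29,244,000.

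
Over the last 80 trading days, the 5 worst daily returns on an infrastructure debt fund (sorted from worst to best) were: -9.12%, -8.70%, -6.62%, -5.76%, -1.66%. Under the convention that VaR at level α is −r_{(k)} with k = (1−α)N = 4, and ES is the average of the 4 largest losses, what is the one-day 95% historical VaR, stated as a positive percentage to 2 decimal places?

k = 4; the 4th lowest return is -5.76%, so VaR = 5.76%.

5.76%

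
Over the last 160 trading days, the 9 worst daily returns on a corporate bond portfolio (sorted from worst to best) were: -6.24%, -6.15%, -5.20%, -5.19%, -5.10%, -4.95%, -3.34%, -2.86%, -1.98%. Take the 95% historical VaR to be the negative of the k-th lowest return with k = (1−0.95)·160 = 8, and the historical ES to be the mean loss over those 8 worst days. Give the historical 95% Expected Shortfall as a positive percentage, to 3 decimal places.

4.879%

The 8 worst returns sum to -39.03%.
ES = −(-39.03%) / 8 = 4.87875% ≈ 4.879%.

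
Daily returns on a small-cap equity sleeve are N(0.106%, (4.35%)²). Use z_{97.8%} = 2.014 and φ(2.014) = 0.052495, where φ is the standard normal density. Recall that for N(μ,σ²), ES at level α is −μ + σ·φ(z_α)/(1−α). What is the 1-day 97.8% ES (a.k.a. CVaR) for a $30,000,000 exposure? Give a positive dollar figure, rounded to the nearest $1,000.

$3,082,000

Tail multiplier: φ(z)/(1−α) = 0.052495 / 0.022 = 2.386.
ES = −(0.106%) + 4.35% × 2.386 = 10.273%.
On $30,000,000: 0.10273 × $30,000,000 = $3,081,900.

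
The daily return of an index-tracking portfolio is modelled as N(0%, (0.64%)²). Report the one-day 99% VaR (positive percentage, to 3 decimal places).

At 99% one-sided, z = 2.326.
VaR = z·σ = 2.326 × 0.64% = 1.489%.

1.489%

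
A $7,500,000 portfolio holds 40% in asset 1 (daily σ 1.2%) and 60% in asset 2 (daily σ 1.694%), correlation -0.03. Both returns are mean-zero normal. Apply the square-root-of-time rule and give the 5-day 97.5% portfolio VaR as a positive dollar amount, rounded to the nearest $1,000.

$365,000

σ_p = √(0.4²·1.2² + 0.6²·1.694² + 2·-0.03·0.4·0.6·1.2·1.694) = 1.111%.
σ_{5d} = 1.111% × √5 = 2.484%.
z(97.5%) = 1.960.
VaR = 1.960 × 2.484% = 4.869%; on $7,500,000 that is $365,175.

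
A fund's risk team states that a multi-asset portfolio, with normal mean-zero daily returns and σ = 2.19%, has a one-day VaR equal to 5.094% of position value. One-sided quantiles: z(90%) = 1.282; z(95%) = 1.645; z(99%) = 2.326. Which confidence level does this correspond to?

99%

Implied z = VaR/σ = 5.094 / 2.19 = 2.326.
This matches z(99%) = 2.326.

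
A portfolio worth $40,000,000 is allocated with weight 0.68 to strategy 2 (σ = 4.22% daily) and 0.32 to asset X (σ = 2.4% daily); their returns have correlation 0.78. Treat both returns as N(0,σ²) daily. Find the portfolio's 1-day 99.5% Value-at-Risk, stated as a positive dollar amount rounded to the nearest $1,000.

$3,608,000

σ_p² = 0.68²·4.22² + 0.32²·2.4² + 2·0.78·0.68·0.32·4.22·2.4 = 12.2624 (%²).
σ_p = √12.2624 = 3.502%.
At 99.5%, z = 2.576.
VaR = 2.576 × 3.502% = 9.021%; on $40,000,000 that is $3,608,400.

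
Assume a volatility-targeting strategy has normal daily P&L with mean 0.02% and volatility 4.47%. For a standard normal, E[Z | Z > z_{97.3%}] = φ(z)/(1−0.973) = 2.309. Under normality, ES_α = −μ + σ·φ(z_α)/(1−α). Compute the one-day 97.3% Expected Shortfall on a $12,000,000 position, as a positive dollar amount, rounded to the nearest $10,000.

$1,240,000

ES = −(0.02%) + 4.47% × 2.309 = 10.301%.
On $12,000,000: 0.10301 × $12,000,000 = $1,236,120.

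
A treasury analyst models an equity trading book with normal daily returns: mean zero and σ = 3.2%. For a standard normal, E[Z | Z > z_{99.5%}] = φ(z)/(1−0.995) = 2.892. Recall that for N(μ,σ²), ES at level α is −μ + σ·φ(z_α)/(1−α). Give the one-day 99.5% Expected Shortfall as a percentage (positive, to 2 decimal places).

ES = 3.2% × 2.892 = 9.254%.

9.25%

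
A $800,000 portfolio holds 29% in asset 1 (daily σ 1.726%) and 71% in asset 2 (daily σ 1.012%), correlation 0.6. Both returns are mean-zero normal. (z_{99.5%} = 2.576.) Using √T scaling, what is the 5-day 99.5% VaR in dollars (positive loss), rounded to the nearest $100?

σ_p = √(0.29²·1.726² + 0.71²·1.012² + 2·0.6·0.29·0.71·1.726·1.012) = 1.095%.
σ_{5d} = 1.095% × √5 = 2.448%.
VaR = 2.576 × 2.448% = 6.306%; on $800,000 that is $50,448.

$50,400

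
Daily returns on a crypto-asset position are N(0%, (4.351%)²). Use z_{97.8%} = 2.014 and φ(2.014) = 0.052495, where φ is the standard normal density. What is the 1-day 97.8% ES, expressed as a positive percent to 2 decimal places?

Tail multiplier: φ(z)/(1−α) = 0.052495 / 0.022 = 2.386.
ES = 4.351% × 2.386 = 10.381%.

10.38%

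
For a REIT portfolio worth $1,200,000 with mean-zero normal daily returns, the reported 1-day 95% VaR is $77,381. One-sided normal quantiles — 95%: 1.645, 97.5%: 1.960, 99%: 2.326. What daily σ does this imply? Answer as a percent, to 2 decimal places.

3.92%

VaR as a fraction: $77,381 / $1,200,000 = 6.448%.
σ = VaR / z = 6.448% / 1.645 = 3.920%.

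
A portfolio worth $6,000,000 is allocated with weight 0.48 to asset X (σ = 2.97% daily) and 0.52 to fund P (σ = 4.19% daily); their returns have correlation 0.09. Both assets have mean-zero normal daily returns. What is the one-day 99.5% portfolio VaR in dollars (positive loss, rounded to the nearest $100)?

$418,700

σ_p² = 0.48²·2.97² + 0.52²·4.19² + 2·0.09·0.48·0.52·2.97·4.19 = 7.3386 (%²).
σ_p = √7.3386 = 2.709%.
At 99.5%, z = 2.576.
VaR = 2.576 × 2.709% = 6.978%; on $6,000,000 that is $418,680.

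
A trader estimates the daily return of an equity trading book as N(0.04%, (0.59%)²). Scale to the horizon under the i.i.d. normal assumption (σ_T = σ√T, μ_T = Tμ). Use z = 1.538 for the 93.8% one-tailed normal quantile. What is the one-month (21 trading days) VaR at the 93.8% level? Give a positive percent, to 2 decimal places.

σ_{21d} = 0.59% × √21 = 2.704%; μ_{21d} = 21 × 0.04% = 0.840%.
VaR = −(0.840%) + 1.538 × 2.704% = 3.319%.

3.32%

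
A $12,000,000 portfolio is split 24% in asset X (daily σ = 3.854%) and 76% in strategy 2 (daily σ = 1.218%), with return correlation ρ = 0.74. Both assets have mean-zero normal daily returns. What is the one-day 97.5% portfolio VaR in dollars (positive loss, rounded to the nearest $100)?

$406,000

σ_p² = 0.24²·3.854² + 0.76²·1.218² + 2·0.74·0.24·0.76·3.854·1.218 = 2.9796 (%²).
σ_p = √2.9796 = 1.726%.
At 97.5%, z = 1.960.
VaR = 1.960 × 1.726% = 3.383%; on $12,000,000 that is $405,960.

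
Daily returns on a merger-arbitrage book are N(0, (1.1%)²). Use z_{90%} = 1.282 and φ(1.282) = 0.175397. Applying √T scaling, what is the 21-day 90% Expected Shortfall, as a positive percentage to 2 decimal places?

σ_{21d} = 1.1% × √21 = 5.041%.
ES multiplier = φ(z)/(1−α) = 0.175397/0.1 = 1.754.
ES = 5.041% × 1.754 = 8.842%.

8.84%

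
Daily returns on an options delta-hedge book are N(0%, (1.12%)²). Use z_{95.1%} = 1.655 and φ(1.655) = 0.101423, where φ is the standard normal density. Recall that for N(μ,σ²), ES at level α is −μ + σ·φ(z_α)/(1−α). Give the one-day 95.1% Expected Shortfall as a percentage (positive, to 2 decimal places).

2.32%

Tail multiplier: φ(z)/(1−α) = 0.101423 / 0.049 = 2.070.
ES = 1.12% × 2.070 = 2.318%.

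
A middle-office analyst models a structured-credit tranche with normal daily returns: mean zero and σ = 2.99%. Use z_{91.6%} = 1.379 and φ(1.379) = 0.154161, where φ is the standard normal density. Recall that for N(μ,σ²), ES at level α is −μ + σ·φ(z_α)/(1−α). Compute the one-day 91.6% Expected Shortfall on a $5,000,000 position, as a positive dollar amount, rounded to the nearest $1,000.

Tail multiplier: φ(z)/(1−α) = 0.154161 / 0.084 = 1.835.
ES = 2.99% × 1.835 = 5.487%.
On $5,000,000: 0.05487 × $5,000,000 = $274,350.

$274,000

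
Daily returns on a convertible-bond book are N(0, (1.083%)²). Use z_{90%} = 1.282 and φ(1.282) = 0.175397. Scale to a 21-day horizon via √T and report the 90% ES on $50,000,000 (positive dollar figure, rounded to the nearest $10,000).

σ_{21d} = 1.083% × √21 = 4.963%.
ES multiplier = φ(z)/(1−α) = 0.175397/0.1 = 1.754.
ES = 4.963% × 1.754 = 8.705%; on $50,000,000: $4,352,500.

$4,350,000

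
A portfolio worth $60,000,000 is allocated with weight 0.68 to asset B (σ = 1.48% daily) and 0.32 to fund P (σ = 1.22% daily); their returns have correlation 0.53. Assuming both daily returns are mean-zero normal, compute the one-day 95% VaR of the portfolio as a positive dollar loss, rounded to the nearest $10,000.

$1,240,000

σ_p² = 0.68²·1.48² + 0.32²·1.22² + 2·0.53·0.68·0.32·1.48·1.22 = 1.5817 (%²).
σ_p = √1.5817 = 1.258%.
At 95%, z = 1.645.
VaR = 1.645 × 1.258% = 2.069%; on $60,000,000 that is $1,241,400.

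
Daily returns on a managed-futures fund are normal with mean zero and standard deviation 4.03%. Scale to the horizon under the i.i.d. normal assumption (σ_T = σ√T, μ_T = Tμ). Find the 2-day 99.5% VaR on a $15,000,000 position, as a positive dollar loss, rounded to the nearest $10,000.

$2,200,000

At 99.5%, z = 2.576.
σ_{2d} = 4.03% × √2 = 5.699%.
VaR = 2.576 × 5.699% = 14.681%.
On $15,000,000: 0.14681 × $15,000,000 = $2,202,150.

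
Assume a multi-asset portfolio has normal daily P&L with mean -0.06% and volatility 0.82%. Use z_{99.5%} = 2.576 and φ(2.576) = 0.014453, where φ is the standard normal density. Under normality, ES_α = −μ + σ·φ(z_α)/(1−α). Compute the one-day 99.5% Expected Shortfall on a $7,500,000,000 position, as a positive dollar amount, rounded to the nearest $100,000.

Tail multiplier: φ(z)/(1−α) = 0.014453 / 0.005 = 2.891.
ES = −(-0.06%) + 0.82% × 2.891 = 2.431%.
On $7,500,000,000: 0.02431 × $7,500,000,000 = $182,325,000.

$182,300,000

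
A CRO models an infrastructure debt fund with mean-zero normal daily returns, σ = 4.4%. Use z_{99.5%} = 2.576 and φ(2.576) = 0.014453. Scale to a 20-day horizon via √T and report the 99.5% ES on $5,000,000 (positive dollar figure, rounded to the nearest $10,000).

$2,840,000

σ_{20d} = 4.4% × √20 = 19.677%.
ES multiplier = φ(z)/(1−α) = 0.014453/0.005 = 2.891.
ES = 19.677% × 2.891 = 56.886%; on $5,000,000: $2,844,300.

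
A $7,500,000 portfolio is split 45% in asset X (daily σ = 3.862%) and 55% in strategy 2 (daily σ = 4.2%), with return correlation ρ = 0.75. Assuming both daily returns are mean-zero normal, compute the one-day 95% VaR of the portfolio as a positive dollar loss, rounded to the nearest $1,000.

σ_p² = 0.45²·3.862² + 0.55²·4.2² + 2·0.75·0.45·0.55·3.862·4.2 = 14.3782 (%²).
σ_p = √14.3782 = 3.792%.
At 95%, z = 1.645.
VaR = 1.645 × 3.792% = 6.238%; on $7,500,000 that is $467,850.

$468,000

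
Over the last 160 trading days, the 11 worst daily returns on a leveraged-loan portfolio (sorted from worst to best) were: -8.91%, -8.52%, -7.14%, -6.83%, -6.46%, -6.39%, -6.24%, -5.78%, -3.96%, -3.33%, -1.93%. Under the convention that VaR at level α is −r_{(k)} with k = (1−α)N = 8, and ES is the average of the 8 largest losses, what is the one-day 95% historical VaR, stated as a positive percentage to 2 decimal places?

5.78%

k = 8; the 8th lowest return is -5.78%, so VaR = 5.78%.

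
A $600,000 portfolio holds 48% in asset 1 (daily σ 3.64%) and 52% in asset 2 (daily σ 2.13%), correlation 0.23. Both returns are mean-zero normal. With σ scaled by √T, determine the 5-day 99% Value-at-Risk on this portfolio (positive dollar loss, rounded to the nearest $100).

σ_p = √(0.48²·3.64² + 0.52²·2.13² + 2·0.23·0.48·0.52·3.64·2.13) = 2.274%.
σ_{5d} = 2.274% × √5 = 5.085%.
z(99%) = 2.326.
VaR = 2.326 × 5.085% = 11.828%; on $600,000 that is $70,968.

$71,000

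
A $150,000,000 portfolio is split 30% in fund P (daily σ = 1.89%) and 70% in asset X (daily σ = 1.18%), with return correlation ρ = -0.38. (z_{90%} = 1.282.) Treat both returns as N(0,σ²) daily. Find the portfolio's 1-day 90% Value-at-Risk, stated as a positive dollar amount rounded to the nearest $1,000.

$1,548,000

σ_p² = 0.3²·1.89² + 0.7²·1.18² + 2·-0.38·0.3·0.7·1.89·1.18 = 0.6478 (%²).
σ_p = √0.6478 = 0.805%.
VaR = 1.282 × 0.805% = 1.032%; on $150,000,000 that is $1,548,000.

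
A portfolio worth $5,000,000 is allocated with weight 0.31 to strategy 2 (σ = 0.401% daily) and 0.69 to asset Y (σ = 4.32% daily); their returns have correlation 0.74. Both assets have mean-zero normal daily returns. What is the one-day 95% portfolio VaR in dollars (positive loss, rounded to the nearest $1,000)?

σ_p² = 0.31²·0.401² + 0.69²·4.32² + 2·0.74·0.31·0.69·0.401·4.32 = 9.4490 (%²).
σ_p = √9.4490 = 3.074%.
At 95%, z = 1.645.
VaR = 1.645 × 3.074% = 5.057%; on $5,000,000 that is $252,850.

$253,000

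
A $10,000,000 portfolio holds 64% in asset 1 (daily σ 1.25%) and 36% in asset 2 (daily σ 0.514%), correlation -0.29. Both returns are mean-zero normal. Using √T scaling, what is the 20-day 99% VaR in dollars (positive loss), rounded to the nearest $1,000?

σ_p = √(0.64²·1.25² + 0.36²·0.514² + 2·-0.29·0.64·0.36·1.25·0.514) = 0.767%.
σ_{20d} = 0.767% × √20 = 3.430%.
z(99%) = 2.326.
VaR = 2.326 × 3.430% = 7.978%; on $10,000,000 that is $797,800.

$798,000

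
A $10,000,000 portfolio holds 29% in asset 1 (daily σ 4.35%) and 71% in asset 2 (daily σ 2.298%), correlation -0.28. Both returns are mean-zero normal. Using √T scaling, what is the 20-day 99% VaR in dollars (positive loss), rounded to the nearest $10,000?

σ_p = √(0.29²·4.35² + 0.71²·2.298² + 2·-0.28·0.29·0.71·4.35·2.298) = 1.761%.
σ_{20d} = 1.761% × √20 = 7.875%.
z(99%) = 2.326.
VaR = 2.326 × 7.875% = 18.317%; on $10,000,000 that is $1,831,700.

$1,830,000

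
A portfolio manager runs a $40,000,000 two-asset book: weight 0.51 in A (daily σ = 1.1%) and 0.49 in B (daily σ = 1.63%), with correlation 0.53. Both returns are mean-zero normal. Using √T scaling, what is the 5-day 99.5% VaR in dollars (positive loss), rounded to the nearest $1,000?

σ_p = √(0.51²·1.1² + 0.49²·1.63² + 2·0.53·0.51·0.49·1.1·1.63) = 1.195%.
σ_{5d} = 1.195% × √5 = 2.672%.
z(99.5%) = 2.576.
VaR = 2.576 × 2.672% = 6.883%; on $40,000,000 that is $2,753,200.

$2,753,000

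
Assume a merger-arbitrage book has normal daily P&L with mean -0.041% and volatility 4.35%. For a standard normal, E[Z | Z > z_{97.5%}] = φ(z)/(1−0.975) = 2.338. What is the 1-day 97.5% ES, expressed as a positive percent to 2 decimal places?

10.21%

ES = −(-0.041%) + 4.35% × 2.338 = 10.211%.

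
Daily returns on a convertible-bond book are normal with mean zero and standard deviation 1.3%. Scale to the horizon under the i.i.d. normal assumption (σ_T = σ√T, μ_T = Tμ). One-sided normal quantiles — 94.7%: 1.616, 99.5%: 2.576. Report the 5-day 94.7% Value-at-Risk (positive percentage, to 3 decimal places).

σ_{5d} = 1.3% × √5 = 2.907%.
VaR = 1.616 × 2.907% = 4.698%.

4.698%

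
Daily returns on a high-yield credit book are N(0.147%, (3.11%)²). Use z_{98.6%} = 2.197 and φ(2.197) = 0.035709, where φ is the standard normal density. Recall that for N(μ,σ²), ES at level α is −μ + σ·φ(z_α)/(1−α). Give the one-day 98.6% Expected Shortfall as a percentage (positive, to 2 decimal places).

7.79%

Tail multiplier: φ(z)/(1−α) = 0.035709 / 0.014 = 2.551.
ES = −(0.147%) + 3.11% × 2.551 = 7.787%.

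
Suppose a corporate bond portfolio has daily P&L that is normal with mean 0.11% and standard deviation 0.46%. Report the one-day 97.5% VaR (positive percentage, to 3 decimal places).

0.792%

At 97.5% one-sided, z = 1.960.
VaR = −μ + z·σ = −(0.11%) + 1.960 × 0.46% = 0.792%.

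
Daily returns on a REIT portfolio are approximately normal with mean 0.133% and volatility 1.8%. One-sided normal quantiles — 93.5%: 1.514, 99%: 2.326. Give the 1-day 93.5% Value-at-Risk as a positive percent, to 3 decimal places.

2.592%

VaR = −μ + z·σ = −(0.133%) + 1.514 × 1.8% = 2.592%.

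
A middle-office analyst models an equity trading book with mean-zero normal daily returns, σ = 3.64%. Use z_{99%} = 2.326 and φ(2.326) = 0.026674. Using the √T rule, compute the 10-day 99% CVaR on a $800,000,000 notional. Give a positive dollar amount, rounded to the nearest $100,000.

$245,600,000

σ_{10d} = 3.64% × √10 = 11.511%.
ES multiplier = φ(z)/(1−α) = 0.026674/0.01 = 2.667.
ES = 11.511% × 2.667 = 30.700%; on $800,000,000: $245,600,000.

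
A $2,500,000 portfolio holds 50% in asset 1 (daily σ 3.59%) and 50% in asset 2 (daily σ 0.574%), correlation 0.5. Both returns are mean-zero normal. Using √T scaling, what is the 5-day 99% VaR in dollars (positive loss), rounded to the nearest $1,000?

σ_p = √(0.5²·3.59² + 0.5²·0.574² + 2·0.5·0.5·0.5·3.59·0.574) = 1.954%.
σ_{5d} = 1.954% × √5 = 4.369%.
z(99%) = 2.326.
VaR = 2.326 × 4.369% = 10.162%; on $2,500,000 that is $254,050.

$254,000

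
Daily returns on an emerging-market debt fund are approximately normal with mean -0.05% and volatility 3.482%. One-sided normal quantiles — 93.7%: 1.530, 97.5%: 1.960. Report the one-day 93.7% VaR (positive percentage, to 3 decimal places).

5.377%

VaR = −μ + z·σ = −(-0.05%) + 1.530 × 3.482% = 5.377%.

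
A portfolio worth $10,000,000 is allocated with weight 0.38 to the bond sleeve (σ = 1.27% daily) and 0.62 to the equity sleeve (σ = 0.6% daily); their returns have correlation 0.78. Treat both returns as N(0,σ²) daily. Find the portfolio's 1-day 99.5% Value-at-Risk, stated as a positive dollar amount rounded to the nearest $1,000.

$208,000

σ_p² = 0.38²·1.27² + 0.62²·0.6² + 2·0.78·0.38·0.62·1.27·0.6 = 0.6513 (%²).
σ_p = √0.6513 = 0.807%.
At 99.5%, z = 2.576.
VaR = 2.576 × 0.807% = 2.079%; on $10,000,000 that is $207,900.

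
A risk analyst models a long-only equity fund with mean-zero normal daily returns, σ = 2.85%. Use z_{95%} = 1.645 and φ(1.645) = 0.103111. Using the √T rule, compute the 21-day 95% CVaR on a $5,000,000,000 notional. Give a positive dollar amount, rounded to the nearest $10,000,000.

$1,350,000,000

σ_{21d} = 2.85% × √21 = 13.060%.
ES multiplier = φ(z)/(1−α) = 0.103111/0.05 = 2.062.
ES = 13.060% × 2.062 = 26.930%; on $5,000,000,000: $1,346,500,000.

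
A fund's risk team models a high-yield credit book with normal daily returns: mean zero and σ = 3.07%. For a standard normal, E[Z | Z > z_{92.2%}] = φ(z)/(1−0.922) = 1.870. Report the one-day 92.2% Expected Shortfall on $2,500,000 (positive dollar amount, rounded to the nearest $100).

ES = 3.07% × 1.870 = 5.741%.
On $2,500,000: 0.05741 × $2,500,000 = $143,525.

$143,500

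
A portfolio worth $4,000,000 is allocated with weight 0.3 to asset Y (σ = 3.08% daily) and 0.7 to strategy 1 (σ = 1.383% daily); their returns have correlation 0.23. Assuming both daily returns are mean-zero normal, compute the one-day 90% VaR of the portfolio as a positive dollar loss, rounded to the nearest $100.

$76,100

σ_p² = 0.3²·3.08² + 0.7²·1.383² + 2·0.23·0.3·0.7·3.08·1.383 = 2.2025 (%²).
σ_p = √2.2025 = 1.484%.
At 90%, z = 1.282.
VaR = 1.282 × 1.484% = 1.902%; on $4,000,000 that is $76,080.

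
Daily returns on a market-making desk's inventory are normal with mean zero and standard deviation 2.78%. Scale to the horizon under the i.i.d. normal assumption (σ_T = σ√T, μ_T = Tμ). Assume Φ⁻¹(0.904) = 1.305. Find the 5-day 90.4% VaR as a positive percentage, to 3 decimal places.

σ_{5d} = 2.78% × √5 = 6.216%.
VaR = 1.305 × 6.216% = 8.112%.

8.112%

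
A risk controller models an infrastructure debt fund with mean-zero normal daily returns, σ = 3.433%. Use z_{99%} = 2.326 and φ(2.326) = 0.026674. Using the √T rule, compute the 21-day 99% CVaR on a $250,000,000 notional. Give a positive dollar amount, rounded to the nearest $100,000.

$104,900,000

σ_{21d} = 3.433% × √21 = 15.732%.
ES multiplier = φ(z)/(1−α) = 0.026674/0.01 = 2.667.
ES = 15.732% × 2.667 = 41.957%; on $250,000,000: $104,892,500.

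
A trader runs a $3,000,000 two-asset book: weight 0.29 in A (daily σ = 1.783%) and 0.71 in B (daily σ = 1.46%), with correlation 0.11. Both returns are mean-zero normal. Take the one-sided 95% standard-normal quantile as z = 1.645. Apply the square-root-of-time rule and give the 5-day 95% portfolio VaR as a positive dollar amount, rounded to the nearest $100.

σ_p = √(0.29²·1.783² + 0.71²·1.46² + 2·0.11·0.29·0.71·1.783·1.46) = 1.208%.
σ_{5d} = 1.208% × √5 = 2.701%.
VaR = 1.645 × 2.701% = 4.443%; on $3,000,000 that is $133,290.

$133,300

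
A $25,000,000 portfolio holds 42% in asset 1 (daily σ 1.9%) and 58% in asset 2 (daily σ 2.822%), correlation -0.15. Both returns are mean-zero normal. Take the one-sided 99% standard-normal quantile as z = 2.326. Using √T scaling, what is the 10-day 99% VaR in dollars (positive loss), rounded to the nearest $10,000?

σ_p = √(0.42²·1.9² + 0.58²·2.822² + 2·-0.15·0.42·0.58·1.9·2.822) = 1.710%.
σ_{10d} = 1.710% × √10 = 5.407%.
VaR = 2.326 × 5.407% = 12.577%; on $25,000,000 that is $3,144,250.

$3,140,000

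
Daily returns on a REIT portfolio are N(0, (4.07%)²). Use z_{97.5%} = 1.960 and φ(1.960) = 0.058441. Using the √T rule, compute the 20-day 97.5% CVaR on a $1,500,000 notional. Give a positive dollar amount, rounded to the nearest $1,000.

$638,000

σ_{20d} = 4.07% × √20 = 18.202%.
ES multiplier = φ(z)/(1−α) = 0.058441/0.025 = 2.338.
ES = 18.202% × 2.338 = 42.556%; on $1,500,000: $638,340.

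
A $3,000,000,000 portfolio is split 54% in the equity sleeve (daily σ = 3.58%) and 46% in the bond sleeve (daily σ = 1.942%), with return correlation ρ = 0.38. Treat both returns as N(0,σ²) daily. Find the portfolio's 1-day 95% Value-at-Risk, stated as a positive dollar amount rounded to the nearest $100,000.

σ_p² = 0.54²·3.58² + 0.46²·1.942² + 2·0.38·0.54·0.46·3.58·1.942 = 5.8478 (%²).
σ_p = √5.8478 = 2.418%.
At 95%, z = 1.645.
VaR = 1.645 × 2.418% = 3.978%; on $3,000,000,000 that is $119,340,000.

$119,300,000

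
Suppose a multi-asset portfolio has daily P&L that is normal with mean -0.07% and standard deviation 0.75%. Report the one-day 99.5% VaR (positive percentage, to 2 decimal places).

At 99.5% one-sided, z = 2.576.
VaR = −μ + z·σ = −(-0.07%) + 2.576 × 0.75% = 2.002%.

2.00%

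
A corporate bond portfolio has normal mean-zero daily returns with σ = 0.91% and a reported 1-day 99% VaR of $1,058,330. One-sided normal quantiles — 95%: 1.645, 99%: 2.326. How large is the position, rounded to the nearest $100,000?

$50,000,000

VaR as a fraction of value: z·σ = 2.326 × 0.91% = 2.11666%.
Position = $1,058,330 / 0.0211666 = $50,000,000.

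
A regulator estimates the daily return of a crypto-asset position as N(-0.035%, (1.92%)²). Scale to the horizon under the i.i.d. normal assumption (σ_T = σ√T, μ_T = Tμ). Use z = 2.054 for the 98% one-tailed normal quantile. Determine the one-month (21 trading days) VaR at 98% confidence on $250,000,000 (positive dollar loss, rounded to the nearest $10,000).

σ_{21d} = 1.92% × √21 = 8.799%; μ_{21d} = 21 × -0.035% = -0.735%.
VaR = −(-0.735%) + 2.054 × 8.799% = 18.808%.
On $250,000,000: 0.18808 × $250,000,000 = $47,020,000.

$47,020,000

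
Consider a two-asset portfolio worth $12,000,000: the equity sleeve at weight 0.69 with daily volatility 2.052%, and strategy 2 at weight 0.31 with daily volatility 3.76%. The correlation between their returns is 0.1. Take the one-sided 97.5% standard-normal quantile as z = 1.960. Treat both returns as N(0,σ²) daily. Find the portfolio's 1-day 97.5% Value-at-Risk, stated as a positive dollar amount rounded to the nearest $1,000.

σ_p² = 0.69²·2.052² + 0.31²·3.76² + 2·0.1·0.69·0.31·2.052·3.76 = 3.6934 (%²).
σ_p = √3.6934 = 1.922%.
VaR = 1.960 × 1.922% = 3.767%; on $12,000,000 that is $452,040.

$452,000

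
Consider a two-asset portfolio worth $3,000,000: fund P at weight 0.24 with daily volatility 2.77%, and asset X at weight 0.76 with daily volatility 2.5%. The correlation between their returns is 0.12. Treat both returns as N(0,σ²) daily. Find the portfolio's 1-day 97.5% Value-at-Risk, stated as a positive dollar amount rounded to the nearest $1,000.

σ_p² = 0.24²·2.77² + 0.76²·2.5² + 2·0.12·0.24·0.76·2.77·2.5 = 4.3551 (%²).
σ_p = √4.3551 = 2.087%.
At 97.5%, z = 1.960.
VaR = 1.960 × 2.087% = 4.091%; on $3,000,000 that is $122,730.

$123,000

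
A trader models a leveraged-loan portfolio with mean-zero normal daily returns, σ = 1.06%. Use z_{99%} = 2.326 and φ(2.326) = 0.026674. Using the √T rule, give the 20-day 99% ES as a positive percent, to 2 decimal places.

12.64%

σ_{20d} = 1.06% × √20 = 4.740%.
ES multiplier = φ(z)/(1−α) = 0.026674/0.01 = 2.667.
ES = 4.740% × 2.667 = 12.642%.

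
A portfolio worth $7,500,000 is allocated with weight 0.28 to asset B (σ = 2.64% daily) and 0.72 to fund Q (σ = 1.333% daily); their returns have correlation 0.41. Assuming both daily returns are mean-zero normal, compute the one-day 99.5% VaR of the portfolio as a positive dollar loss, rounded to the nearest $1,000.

$277,000

σ_p² = 0.28²·2.64² + 0.72²·1.333² + 2·0.41·0.28·0.72·2.64·1.333 = 2.0493 (%²).
σ_p = √2.0493 = 1.432%.
At 99.5%, z = 2.576.
VaR = 2.576 × 1.432% = 3.689%; on $7,500,000 that is $276,675.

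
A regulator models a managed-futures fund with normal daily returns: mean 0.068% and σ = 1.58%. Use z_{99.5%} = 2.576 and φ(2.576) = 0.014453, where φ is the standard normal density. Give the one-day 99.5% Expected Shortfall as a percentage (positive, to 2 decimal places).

4.50%

Tail multiplier: φ(z)/(1−α) = 0.014453 / 0.005 = 2.891.
ES = −(0.068%) + 1.58% × 2.891 = 4.500%.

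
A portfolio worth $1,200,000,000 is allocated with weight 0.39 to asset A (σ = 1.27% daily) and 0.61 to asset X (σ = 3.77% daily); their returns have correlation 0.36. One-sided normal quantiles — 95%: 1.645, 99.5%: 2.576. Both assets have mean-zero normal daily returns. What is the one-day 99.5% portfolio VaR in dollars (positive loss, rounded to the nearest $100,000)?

σ_p² = 0.39²·1.27² + 0.61²·3.77² + 2·0.36·0.39·0.61·1.27·3.77 = 6.3541 (%²).
σ_p = √6.3541 = 2.521%.
VaR = 2.576 × 2.521% = 6.494%; on $1,200,000,000 that is $77,928,000.

$77,900,000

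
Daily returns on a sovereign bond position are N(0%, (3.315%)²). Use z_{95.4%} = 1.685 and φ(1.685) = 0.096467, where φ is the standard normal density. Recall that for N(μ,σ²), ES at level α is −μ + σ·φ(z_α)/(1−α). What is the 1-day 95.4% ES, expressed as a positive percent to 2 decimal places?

6.95%

Tail multiplier: φ(z)/(1−α) = 0.096467 / 0.046 = 2.097.
ES = 3.315% × 2.097 = 6.952%.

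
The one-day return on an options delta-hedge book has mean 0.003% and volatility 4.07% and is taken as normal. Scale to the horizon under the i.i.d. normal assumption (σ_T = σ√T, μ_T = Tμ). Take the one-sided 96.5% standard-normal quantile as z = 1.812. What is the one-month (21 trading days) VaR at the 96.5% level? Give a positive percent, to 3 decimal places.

33.733%

σ_{21d} = 4.07% × √21 = 18.651%; μ_{21d} = 21 × 0.003% = 0.063%.
VaR = −(0.063%) + 1.812 × 18.651% = 33.733%.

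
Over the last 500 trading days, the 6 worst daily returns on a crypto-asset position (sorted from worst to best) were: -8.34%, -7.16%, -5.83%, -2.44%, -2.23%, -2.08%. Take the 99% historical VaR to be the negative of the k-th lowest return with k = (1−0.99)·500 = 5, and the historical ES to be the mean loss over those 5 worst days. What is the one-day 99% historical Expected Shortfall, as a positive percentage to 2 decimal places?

5.20%

The 5 worst returns sum to -26.00%.
ES = −(-26.00%) / 5 = 5.2% ≈ 5.20%.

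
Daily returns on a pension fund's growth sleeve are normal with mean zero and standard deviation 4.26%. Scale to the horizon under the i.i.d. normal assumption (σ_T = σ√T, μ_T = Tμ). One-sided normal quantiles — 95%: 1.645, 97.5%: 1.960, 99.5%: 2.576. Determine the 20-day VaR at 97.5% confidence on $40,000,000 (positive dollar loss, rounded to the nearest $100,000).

σ_{20d} = 4.26% × √20 = 19.051%.
VaR = 1.960 × 19.051% = 37.340%.
On $40,000,000: 0.37340 × $40,000,000 = $14,936,000.

$14,900,000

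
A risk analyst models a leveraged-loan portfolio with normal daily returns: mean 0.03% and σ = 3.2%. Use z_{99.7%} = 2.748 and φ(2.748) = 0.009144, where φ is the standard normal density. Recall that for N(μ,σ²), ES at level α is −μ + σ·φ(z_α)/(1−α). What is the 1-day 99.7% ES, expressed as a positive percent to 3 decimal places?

Tail multiplier: φ(z)/(1−α) = 0.009144 / 0.003 = 3.048.
ES = −(0.03%) + 3.2% × 3.048 = 9.724%.

9.724%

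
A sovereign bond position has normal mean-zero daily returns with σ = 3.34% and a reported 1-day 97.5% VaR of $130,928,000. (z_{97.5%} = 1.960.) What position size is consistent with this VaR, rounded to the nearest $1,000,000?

VaR as a fraction of value: z·σ = 1.960 × 3.34% = 6.5464%.
Position = $130,928,000 / 0.065464 = $2,000,000,000.

$2,000,000,000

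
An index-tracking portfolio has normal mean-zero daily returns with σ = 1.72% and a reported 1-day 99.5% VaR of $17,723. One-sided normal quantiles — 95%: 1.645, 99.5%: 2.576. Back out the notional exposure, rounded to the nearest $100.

$400,000

VaR as a fraction of value: z·σ = 2.576 × 1.72% = 4.43072%.
Position = $17,723 / 0.0443072 = $400,003.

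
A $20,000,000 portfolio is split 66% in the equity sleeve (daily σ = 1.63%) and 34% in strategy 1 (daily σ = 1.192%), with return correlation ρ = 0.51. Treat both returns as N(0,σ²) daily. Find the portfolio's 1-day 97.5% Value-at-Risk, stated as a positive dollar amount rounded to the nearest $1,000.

σ_p² = 0.66²·1.63² + 0.34²·1.192² + 2·0.51·0.66·0.34·1.63·1.192 = 1.7663 (%²).
σ_p = √1.7663 = 1.329%.
At 97.5%, z = 1.960.
VaR = 1.960 × 1.329% = 2.605%; on $20,000,000 that is $521,000.

$521,000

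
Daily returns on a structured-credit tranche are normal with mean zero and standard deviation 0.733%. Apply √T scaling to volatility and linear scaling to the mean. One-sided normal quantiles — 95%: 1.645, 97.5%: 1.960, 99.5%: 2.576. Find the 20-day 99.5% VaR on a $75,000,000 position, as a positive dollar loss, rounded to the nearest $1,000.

$6,333,000

σ_{20d} = 0.733% × √20 = 3.278%.
VaR = 2.576 × 3.278% = 8.444%.
On $75,000,000: 0.08444 × $75,000,000 = $6,333,000.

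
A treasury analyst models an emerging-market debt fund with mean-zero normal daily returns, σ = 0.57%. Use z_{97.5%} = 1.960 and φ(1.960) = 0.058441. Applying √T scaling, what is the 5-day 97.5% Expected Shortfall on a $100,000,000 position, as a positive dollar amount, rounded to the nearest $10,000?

$2,980,000

σ_{5d} = 0.57% × √5 = 1.275%.
ES multiplier = φ(z)/(1−α) = 0.058441/0.025 = 2.338.
ES = 1.275% × 2.338 = 2.981%; on $100,000,000: $2,981,000.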